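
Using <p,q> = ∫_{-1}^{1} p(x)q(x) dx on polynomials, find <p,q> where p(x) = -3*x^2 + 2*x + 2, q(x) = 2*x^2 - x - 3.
<p,q> = -106/15

Expand the product: p(x)·q(x) = -6*x^4 + 7*x^3 + 11*x^2 - 8*x - 6.
∫_{-1}^{1} of each monomial x^k gives [2/(k+1) if k even, 0 if k odd]. Integrating term-by-term (or equivalently evaluating the antiderivative F(x) = -6*x^5/5 + 7*x^4/4 + 11*x^3/3 - 4*x^2 - 6*x at the endpoints):
  F(1) − F(−1) = -347/60 − (77/60) = -106/15.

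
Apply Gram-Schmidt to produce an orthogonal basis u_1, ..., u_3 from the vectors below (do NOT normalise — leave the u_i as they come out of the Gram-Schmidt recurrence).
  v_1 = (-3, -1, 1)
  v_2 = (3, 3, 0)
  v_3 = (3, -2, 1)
Orthogonal basis:
  u_1 = (-3, -1, 1)
  u_2 = (-3/11, 21/11, 12/11)
  u_3 = (7/6, -7/6, 7/3)

Apply the Gram-Schmidt recurrence
  u_1 = v_1
  u_i = v_i − Σ_{j<i} ((v_i · u_j) / (u_j · u_j)) · u_j.

Step by step this gives:
  u_1 = (-3, -1, 1)
  u_2 = (-3/11, 21/11, 12/11)
  u_3 = (7/6, -7/6, 7/3)

Orthogonality check:
  u_2 · u_1 = 0 (should be 0)
  u_3 · u_1 = 0 (should be 0)
  u_3 · u_2 = 0 (should be 0)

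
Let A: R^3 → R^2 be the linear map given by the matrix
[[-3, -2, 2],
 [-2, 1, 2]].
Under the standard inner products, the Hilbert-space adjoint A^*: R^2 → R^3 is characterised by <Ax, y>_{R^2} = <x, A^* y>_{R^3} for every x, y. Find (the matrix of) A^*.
A^* = A^T =
[[-3, -2],
 [-2, 1],
 [2, 2]]

For real matrices with standard dot products, the defining identity <Ax, y> = <x, A^* y> gives (Ax)^T y = x^T (A^*) y, i.e. x^T A^T y = x^T (A^*) y. Since this holds for all x, y, we must have A^* = A^T. Therefore
A^* =
[[-3, -2],
 [-2, 1],
 [2, 2]].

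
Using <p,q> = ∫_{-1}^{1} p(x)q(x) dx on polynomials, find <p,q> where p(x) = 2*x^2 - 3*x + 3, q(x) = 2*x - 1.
<p,q> = -34/3

Expand the product: p(x)·q(x) = 4*x^3 - 8*x^2 + 9*x - 3.
∫_{-1}^{1} of each monomial x^k gives [2/(k+1) if k even, 0 if k odd]. Integrating term-by-term (or equivalently evaluating the antiderivative F(x) = x^4 - 8*x^3/3 + 9*x^2/2 - 3*x at the endpoints):
  F(1) − F(−1) = -1/6 − (67/6) = -34/3.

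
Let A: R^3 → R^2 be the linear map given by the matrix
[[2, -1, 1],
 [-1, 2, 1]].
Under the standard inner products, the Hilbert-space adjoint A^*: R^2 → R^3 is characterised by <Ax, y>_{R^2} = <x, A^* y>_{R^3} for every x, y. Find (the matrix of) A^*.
A^* = A^T =
[[2, -1],
 [-1, 2],
 [1, 1]]

For real matrices with standard dot products, the defining identity <Ax, y> = <x, A^* y> gives (Ax)^T y = x^T (A^*) y, i.e. x^T A^T y = x^T (A^*) y. Since this holds for all x, y, we must have A^* = A^T. Therefore
A^* =
[[2, -1],
 [-1, 2],
 [1, 1]].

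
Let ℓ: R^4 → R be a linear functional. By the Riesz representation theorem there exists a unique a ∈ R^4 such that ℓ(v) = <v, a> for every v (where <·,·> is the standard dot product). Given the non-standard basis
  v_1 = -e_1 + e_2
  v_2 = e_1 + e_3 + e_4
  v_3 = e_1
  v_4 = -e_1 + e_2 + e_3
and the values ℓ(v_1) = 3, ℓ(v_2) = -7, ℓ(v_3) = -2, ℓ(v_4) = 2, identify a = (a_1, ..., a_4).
a = (-2, 1, -1, -4)

Write a = (a_1, ..., a_4) in the standard basis. For each basis vector v_i, ℓ(v_i) = <v_i, a> is a linear equation in the a_j's. Collect the n equations into a matrix system V a = ℓ, where row i of V is v_i (expressed in the standard basis). Since V is invertible (lower-triangular with 1s on the diagonal, up to permutation), solve by back-substitution:
  V =
[[-1, 1, 0, 0],
 [1, 0, 1, 1],
 [1, 0, 0, 0],
 [-1, 1, 1, 0]]
  V a = (3, -7, -2, 2)
Solving gives a = (-2, 1, -1, -4).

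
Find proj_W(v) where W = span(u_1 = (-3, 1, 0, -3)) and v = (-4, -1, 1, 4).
proj_W(v) = (3/19, -1/19, 0, 3/19)

Set up U = [u_1 | ... | u_1] ∈ R^(4×1). The projector onto W = col(U) is P = U (U^T U)^(-1) U^T.
Compute U^T U =
  [19],
and U^T v = (-1).
Solve U^T U · c = U^T v for the coefficients: c = (-1/19). The projection is proj_W(v) = U c.
Check: (v - proj_W(v)) · u_1 = 0  (should be 0).
Result: proj_W(v) = (3/19, -1/19, 0, 3/19).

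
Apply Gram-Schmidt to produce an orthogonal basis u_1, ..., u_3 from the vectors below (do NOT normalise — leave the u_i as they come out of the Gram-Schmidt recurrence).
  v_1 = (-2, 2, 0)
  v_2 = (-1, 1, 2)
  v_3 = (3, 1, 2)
Orthogonal basis:
  u_1 = (-2, 2, 0)
  u_2 = (0, 0, 2)
  u_3 = (2, 2, 0)

Apply the Gram-Schmidt recurrence
  u_1 = v_1
  u_i = v_i − Σ_{j<i} ((v_i · u_j) / (u_j · u_j)) · u_j.

Step by step this gives:
  u_1 = (-2, 2, 0)
  u_2 = (0, 0, 2)
  u_3 = (2, 2, 0)

Orthogonality check:
  u_2 · u_1 = 0 (should be 0)
  u_3 · u_1 = 0 (should be 0)
  u_3 · u_2 = 0 (should be 0)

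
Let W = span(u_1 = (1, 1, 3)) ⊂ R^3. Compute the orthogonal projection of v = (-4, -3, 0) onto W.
proj_W(v) = (-7/11, -7/11, -21/11)

Set up U = [u_1 | ... | u_1] ∈ R^(3×1). The projector onto W = col(U) is P = U (U^T U)^(-1) U^T.
Compute U^T U =
  [11],
and U^T v = (-7).
Solve U^T U · c = U^T v for the coefficients: c = (-7/11). The projection is proj_W(v) = U c.
Check: (v - proj_W(v)) · u_1 = 0  (should be 0).
Result: proj_W(v) = (-7/11, -7/11, -21/11).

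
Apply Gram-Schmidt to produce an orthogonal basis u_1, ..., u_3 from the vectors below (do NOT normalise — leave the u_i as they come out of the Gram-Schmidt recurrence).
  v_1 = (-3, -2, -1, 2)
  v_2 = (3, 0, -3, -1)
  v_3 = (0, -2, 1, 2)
Orthogonal basis:
  u_1 = (-3, -2, -1, 2)
  u_2 = (5/3, -8/9, -31/9, -1/9)
  u_3 = (381/278, -185/139, 269/278, 168/139)

Apply the Gram-Schmidt recurrence
  u_1 = v_1
  u_i = v_i − Σ_{j<i} ((v_i · u_j) / (u_j · u_j)) · u_j.

Step by step this gives:
  u_1 = (-3, -2, -1, 2)
  u_2 = (5/3, -8/9, -31/9, -1/9)
  u_3 = (381/278, -185/139, 269/278, 168/139)

Orthogonality check:
  u_2 · u_1 = 0 (should be 0)
  u_3 · u_1 = 0 (should be 0)
  u_3 · u_2 = 0 (should be 0)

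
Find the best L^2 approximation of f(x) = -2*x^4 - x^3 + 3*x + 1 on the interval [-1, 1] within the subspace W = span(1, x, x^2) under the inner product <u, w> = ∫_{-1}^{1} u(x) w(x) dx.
g(x) = -12*x^2/7 + 12*x/5 + 41/35

The best approximation g ∈ W is the orthogonal projection of f onto W. Writing g = a_0 + a_1 x + a_2 x^2, the coefficients solve the normal equations G · a = b where
  G_{ij} = <φ_i, φ_j> and b_i = <f, φ_i>, with φ_0 = 1, φ_1 = x, φ_2 = x^2.
G =
  [2, 0, 2/3]
  [0, 2/3, 0]
  [2/3, 0, 2/5],
b = (6/5, 8/5, 2/21).
Solving gives a_0 = 41/35, a_1 = 12/5, a_2 = -12/7, so
  g(x) = -12*x^2/7 + 12*x/5 + 41/35.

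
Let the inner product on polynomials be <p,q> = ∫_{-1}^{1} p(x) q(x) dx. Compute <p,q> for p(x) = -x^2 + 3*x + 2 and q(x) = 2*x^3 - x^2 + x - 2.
<p,q> = -16/5

Expand the product: p(x)·q(x) = -2*x^5 + 7*x^4 + 3*x^2 - 4*x - 4.
∫_{-1}^{1} of each monomial x^k gives [2/(k+1) if k even, 0 if k odd]. Integrating term-by-term (or equivalently evaluating the antiderivative F(x) = -x^6/3 + 7*x^5/5 + x^3 - 2*x^2 - 4*x at the endpoints):
  F(1) − F(−1) = -59/15 − (-11/15) = -16/5.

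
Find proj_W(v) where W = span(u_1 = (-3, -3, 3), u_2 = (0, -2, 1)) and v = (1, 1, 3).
proj_W(v) = (-1/3, -1/3, 1/3)

Set up U = [u_1 | ... | u_2] ∈ R^(3×2). The projector onto W = col(U) is P = U (U^T U)^(-1) U^T.
Compute U^T U =
  [27, 9]
  [9, 5],
and U^T v = (3, 1).
Solve U^T U · c = U^T v for the coefficients: c = (1/9, 0). The projection is proj_W(v) = U c.
Check: (v - proj_W(v)) · u_1 = 0  (should be 0).
Check: (v - proj_W(v)) · u_2 = 0  (should be 0).
Result: proj_W(v) = (-1/3, -1/3, 1/3).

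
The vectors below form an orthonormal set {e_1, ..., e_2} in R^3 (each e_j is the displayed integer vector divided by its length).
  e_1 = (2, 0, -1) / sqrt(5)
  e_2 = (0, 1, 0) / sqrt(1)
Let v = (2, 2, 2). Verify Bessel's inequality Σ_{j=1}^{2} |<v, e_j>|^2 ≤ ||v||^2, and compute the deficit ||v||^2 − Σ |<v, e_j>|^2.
Σ |<v, e_j>|^2 = 24/5; ||v||^2 = 12; deficit = 36/5

Write each e_j = u_j / sqrt(<u_j, u_j>) where u_j is the displayed integer vector. Then <v, e_j> = <v, u_j> / sqrt(<u_j, u_j>), so |<v, e_j>|^2 = <v, u_j>^2 / <u_j, u_j>.
Coefficients: <v, e_1> = 2/sqrt(5), <v, e_2> = 2/sqrt(1).
Square and sum: Σ |<v, e_j>|^2 = 24/5.
Compute ||v||^2 = v·v = 12.
Deficit = 12 − 24/5 = 36/5 ≥ 0, confirming Bessel's inequality. (The deficit equals ||v − Σ <v,e_j> e_j||^2, the squared distance from v to span{e_j}.)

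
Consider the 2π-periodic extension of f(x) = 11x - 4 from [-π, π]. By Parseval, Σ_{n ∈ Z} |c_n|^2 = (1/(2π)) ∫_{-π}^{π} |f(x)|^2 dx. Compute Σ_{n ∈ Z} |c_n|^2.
Σ |c_n|^2 = 121π^2/3 + 16

Expand and integrate term by term over [-π, π]:
  ∫ (11x)^2 dx = 121·(2π^3/3); ∫ 2·11·(-4)·x dx = 0 (odd integrand); ∫ (-4)^2 dx = 16·2π.
So (1/(2π)) ∫_{-π}^{π} (11x - 4)^2 dx = 121π^2/3 + 16 = 121π^2/3 + 16.
Parseval ⇒ Σ |c_n|^2 = 121π^2/3 + 16.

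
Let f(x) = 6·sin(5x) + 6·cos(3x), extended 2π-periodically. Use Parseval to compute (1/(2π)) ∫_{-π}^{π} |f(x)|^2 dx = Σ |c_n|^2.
Σ |c_n|^2 = 36

Expand |f|^2 and use orthogonality of {sin(nx), cos(mx)} on [-π, π]:
  ∫_{-π}^{π} sin(nx)^2 dx = π, ∫ cos(mx)^2 dx = π, and cross terms integrate to 0.
So ∫_{-π}^{π} f(x)^2 dx = 6^2 · π + 6^2 · π = (36 + 36)π.
Divide by 2π: (36 + 36)/2 = 36.
By Parseval, this equals Σ |c_n|^2.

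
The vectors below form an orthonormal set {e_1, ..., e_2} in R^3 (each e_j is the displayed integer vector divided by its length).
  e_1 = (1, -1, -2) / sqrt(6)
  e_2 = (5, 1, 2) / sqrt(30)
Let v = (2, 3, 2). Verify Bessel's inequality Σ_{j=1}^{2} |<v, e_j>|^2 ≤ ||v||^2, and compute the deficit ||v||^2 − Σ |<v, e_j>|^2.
Σ |<v, e_j>|^2 = 69/5; ||v||^2 = 17; deficit = 16/5

Write each e_j = u_j / sqrt(<u_j, u_j>) where u_j is the displayed integer vector. Then <v, e_j> = <v, u_j> / sqrt(<u_j, u_j>), so |<v, e_j>|^2 = <v, u_j>^2 / <u_j, u_j>.
Coefficients: <v, e_1> = -5/sqrt(6), <v, e_2> = 17/sqrt(30).
Square and sum: Σ |<v, e_j>|^2 = 69/5.
Compute ||v||^2 = v·v = 17.
Deficit = 17 − 69/5 = 16/5 ≥ 0, confirming Bessel's inequality. (The deficit equals ||v − Σ <v,e_j> e_j||^2, the squared distance from v to span{e_j}.)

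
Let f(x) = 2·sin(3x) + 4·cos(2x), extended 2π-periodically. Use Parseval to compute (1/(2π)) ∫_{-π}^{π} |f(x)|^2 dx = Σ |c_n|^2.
Σ |c_n|^2 = 10

Expand |f|^2 and use orthogonality of {sin(nx), cos(mx)} on [-π, π]:
  ∫_{-π}^{π} sin(nx)^2 dx = π, ∫ cos(mx)^2 dx = π, and cross terms integrate to 0.
So ∫_{-π}^{π} f(x)^2 dx = 2^2 · π + 4^2 · π = (4 + 16)π.
Divide by 2π: (4 + 16)/2 = 10.
By Parseval, this equals Σ |c_n|^2.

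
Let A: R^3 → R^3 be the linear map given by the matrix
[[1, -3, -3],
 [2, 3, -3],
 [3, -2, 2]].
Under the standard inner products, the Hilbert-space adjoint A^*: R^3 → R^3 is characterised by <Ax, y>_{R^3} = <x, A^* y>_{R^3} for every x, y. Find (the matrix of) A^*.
A^* = A^T =
[[1, 2, 3],
 [-3, 3, -2],
 [-3, -3, 2]]

For real matrices with standard dot products, the defining identity <Ax, y> = <x, A^* y> gives (Ax)^T y = x^T (A^*) y, i.e. x^T A^T y = x^T (A^*) y. Since this holds for all x, y, we must have A^* = A^T. Therefore
A^* =
[[1, 2, 3],
 [-3, 3, -2],
 [-3, -3, 2]].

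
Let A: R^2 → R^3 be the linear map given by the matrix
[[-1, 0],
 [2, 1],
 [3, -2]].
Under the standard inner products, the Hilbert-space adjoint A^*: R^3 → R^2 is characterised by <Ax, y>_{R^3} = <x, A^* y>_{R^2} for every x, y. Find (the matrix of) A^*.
A^* = A^T =
[[-1, 2, 3],
 [0, 1, -2]]

For real matrices with standard dot products, the defining identity <Ax, y> = <x, A^* y> gives (Ax)^T y = x^T (A^*) y, i.e. x^T A^T y = x^T (A^*) y. Since this holds for all x, y, we must have A^* = A^T. Therefore
A^* =
[[-1, 2, 3],
 [0, 1, -2]].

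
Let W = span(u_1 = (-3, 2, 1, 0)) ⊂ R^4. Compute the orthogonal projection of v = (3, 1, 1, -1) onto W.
proj_W(v) = (9/7, -6/7, -3/7, 0)

Set up U = [u_1 | ... | u_1] ∈ R^(4×1). The projector onto W = col(U) is P = U (U^T U)^(-1) U^T.
Compute U^T U =
  [14],
and U^T v = (-6).
Solve U^T U · c = U^T v for the coefficients: c = (-3/7). The projection is proj_W(v) = U c.
Check: (v - proj_W(v)) · u_1 = 0  (should be 0).
Result: proj_W(v) = (9/7, -6/7, -3/7, 0).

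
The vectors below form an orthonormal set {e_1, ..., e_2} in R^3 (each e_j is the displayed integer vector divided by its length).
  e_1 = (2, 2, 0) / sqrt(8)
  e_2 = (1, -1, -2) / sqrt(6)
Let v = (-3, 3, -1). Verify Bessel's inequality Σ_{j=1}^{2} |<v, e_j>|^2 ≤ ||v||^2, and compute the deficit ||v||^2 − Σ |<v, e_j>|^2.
Σ |<v, e_j>|^2 = 8/3; ||v||^2 = 19; deficit = 49/3

Write each e_j = u_j / sqrt(<u_j, u_j>) where u_j is the displayed integer vector. Then <v, e_j> = <v, u_j> / sqrt(<u_j, u_j>), so |<v, e_j>|^2 = <v, u_j>^2 / <u_j, u_j>.
Coefficients: <v, e_1> = 0/sqrt(8), <v, e_2> = -4/sqrt(6).
Square and sum: Σ |<v, e_j>|^2 = 8/3.
Compute ||v||^2 = v·v = 19.
Deficit = 19 − 8/3 = 49/3 ≥ 0, confirming Bessel's inequality. (The deficit equals ||v − Σ <v,e_j> e_j||^2, the squared distance from v to span{e_j}.)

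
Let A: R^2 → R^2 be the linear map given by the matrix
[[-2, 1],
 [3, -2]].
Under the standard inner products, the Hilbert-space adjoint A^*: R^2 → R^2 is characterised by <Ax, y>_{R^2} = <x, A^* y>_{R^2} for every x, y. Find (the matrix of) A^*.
A^* = A^T =
[[-2, 3],
 [1, -2]]

For real matrices with standard dot products, the defining identity <Ax, y> = <x, A^* y> gives (Ax)^T y = x^T (A^*) y, i.e. x^T A^T y = x^T (A^*) y. Since this holds for all x, y, we must have A^* = A^T. Therefore
A^* =
[[-2, 3],
 [1, -2]].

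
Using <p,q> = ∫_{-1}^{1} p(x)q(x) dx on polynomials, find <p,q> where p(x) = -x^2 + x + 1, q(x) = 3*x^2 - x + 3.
<p,q> = 62/15

Expand the product: p(x)·q(x) = -3*x^4 + 4*x^3 - x^2 + 2*x + 3.
∫_{-1}^{1} of each monomial x^k gives [2/(k+1) if k even, 0 if k odd]. Integrating term-by-term (or equivalently evaluating the antiderivative F(x) = -3*x^5/5 + x^4 - x^3/3 + x^2 + 3*x at the endpoints):
  F(1) − F(−1) = 61/15 − (-1/15) = 62/15.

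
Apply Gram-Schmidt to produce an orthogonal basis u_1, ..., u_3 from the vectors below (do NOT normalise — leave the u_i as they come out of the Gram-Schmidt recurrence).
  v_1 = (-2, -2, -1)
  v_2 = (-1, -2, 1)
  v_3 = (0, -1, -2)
Orthogonal basis:
  u_1 = (-2, -2, -1)
  u_2 = (1/9, -8/9, 14/9)
  u_3 = (28/29, -21/29, -14/29)

Apply the Gram-Schmidt recurrence
  u_1 = v_1
  u_i = v_i − Σ_{j<i} ((v_i · u_j) / (u_j · u_j)) · u_j.

Step by step this gives:
  u_1 = (-2, -2, -1)
  u_2 = (1/9, -8/9, 14/9)
  u_3 = (28/29, -21/29, -14/29)

Orthogonality check:
  u_2 · u_1 = 0 (should be 0)
  u_3 · u_1 = 0 (should be 0)
  u_3 · u_2 = 0 (should be 0)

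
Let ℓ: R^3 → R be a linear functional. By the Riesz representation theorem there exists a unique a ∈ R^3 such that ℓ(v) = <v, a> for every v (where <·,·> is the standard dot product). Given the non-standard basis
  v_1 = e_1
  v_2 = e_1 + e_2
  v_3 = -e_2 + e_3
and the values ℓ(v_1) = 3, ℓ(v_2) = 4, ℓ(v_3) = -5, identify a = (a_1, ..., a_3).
a = (3, 1, -4)

Write a = (a_1, ..., a_3) in the standard basis. For each basis vector v_i, ℓ(v_i) = <v_i, a> is a linear equation in the a_j's. Collect the n equations into a matrix system V a = ℓ, where row i of V is v_i (expressed in the standard basis). Since V is invertible (lower-triangular with 1s on the diagonal, up to permutation), solve by back-substitution:
  V =
[[1, 0, 0],
 [1, 1, 0],
 [0, -1, 1]]
  V a = (3, 4, -5)
Solving gives a = (3, 1, -4).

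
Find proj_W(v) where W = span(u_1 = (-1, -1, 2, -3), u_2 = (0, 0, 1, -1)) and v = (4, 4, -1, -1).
proj_W(v) = (14/5, 14/5, 7/5, 7/5)

Set up U = [u_1 | ... | u_2] ∈ R^(4×2). The projector onto W = col(U) is P = U (U^T U)^(-1) U^T.
Compute U^T U =
  [15, 5]
  [5, 2],
and U^T v = (-7, 0).
Solve U^T U · c = U^T v for the coefficients: c = (-14/5, 7). The projection is proj_W(v) = U c.
Check: (v - proj_W(v)) · u_1 = 0  (should be 0).
Check: (v - proj_W(v)) · u_2 = 0  (should be 0).
Result: proj_W(v) = (14/5, 14/5, 7/5, 7/5).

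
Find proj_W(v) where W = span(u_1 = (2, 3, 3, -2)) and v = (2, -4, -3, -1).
proj_W(v) = (-15/13, -45/26, -45/26, 15/13)

Set up U = [u_1 | ... | u_1] ∈ R^(4×1). The projector onto W = col(U) is P = U (U^T U)^(-1) U^T.
Compute U^T U =
  [26],
and U^T v = (-15).
Solve U^T U · c = U^T v for the coefficients: c = (-15/26). The projection is proj_W(v) = U c.
Check: (v - proj_W(v)) · u_1 = 0  (should be 0).
Result: proj_W(v) = (-15/13, -45/26, -45/26, 15/13).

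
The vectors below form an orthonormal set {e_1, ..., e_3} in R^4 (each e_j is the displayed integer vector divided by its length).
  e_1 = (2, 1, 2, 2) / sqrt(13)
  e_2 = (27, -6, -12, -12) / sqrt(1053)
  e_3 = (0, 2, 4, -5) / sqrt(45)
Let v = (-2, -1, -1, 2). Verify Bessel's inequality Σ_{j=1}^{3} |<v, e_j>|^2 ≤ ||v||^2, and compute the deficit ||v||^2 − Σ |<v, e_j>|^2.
Σ |<v, e_j>|^2 = 49/5; ||v||^2 = 10; deficit = 1/5

Write each e_j = u_j / sqrt(<u_j, u_j>) where u_j is the displayed integer vector. Then <v, e_j> = <v, u_j> / sqrt(<u_j, u_j>), so |<v, e_j>|^2 = <v, u_j>^2 / <u_j, u_j>.
Coefficients: <v, e_1> = -3/sqrt(13), <v, e_2> = -60/sqrt(1053), <v, e_3> = -16/sqrt(45).
Square and sum: Σ |<v, e_j>|^2 = 49/5.
Compute ||v||^2 = v·v = 10.
Deficit = 10 − 49/5 = 1/5 ≥ 0, confirming Bessel's inequality. (The deficit equals ||v − Σ <v,e_j> e_j||^2, the squared distance from v to span{e_j}.)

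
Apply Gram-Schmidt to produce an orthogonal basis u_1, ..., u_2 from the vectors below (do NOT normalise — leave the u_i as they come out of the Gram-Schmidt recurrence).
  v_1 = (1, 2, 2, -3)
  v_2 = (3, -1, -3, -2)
Orthogonal basis:
  u_1 = (1, 2, 2, -3)
  u_2 = (53/18, -10/9, -28/9, -11/6)

Apply the Gram-Schmidt recurrence
  u_1 = v_1
  u_i = v_i − Σ_{j<i} ((v_i · u_j) / (u_j · u_j)) · u_j.

Step by step this gives:
  u_1 = (1, 2, 2, -3)
  u_2 = (53/18, -10/9, -28/9, -11/6)

Orthogonality check:
  u_2 · u_1 = 0 (should be 0)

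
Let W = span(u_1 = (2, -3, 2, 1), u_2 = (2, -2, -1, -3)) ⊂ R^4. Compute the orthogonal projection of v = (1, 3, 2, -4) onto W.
proj_W(v) = (-2/23, 14/23, -35/23, -45/23)

Set up U = [u_1 | ... | u_2] ∈ R^(4×2). The projector onto W = col(U) is P = U (U^T U)^(-1) U^T.
Compute U^T U =
  [18, 5]
  [5, 18],
and U^T v = (-7, 6).
Solve U^T U · c = U^T v for the coefficients: c = (-12/23, 11/23). The projection is proj_W(v) = U c.
Check: (v - proj_W(v)) · u_1 = 0  (should be 0).
Check: (v - proj_W(v)) · u_2 = 0  (should be 0).
Result: proj_W(v) = (-2/23, 14/23, -35/23, -45/23).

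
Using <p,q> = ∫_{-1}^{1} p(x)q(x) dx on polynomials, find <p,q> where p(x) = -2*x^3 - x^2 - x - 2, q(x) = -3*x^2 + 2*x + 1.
<p,q> = -12/5

Expand the product: p(x)·q(x) = 6*x^5 - x^4 - x^3 + 3*x^2 - 5*x - 2.
∫_{-1}^{1} of each monomial x^k gives [2/(k+1) if k even, 0 if k odd]. Integrating term-by-term (or equivalently evaluating the antiderivative F(x) = x^6 - x^5/5 - x^4/4 + x^3 - 5*x^2/2 - 2*x at the endpoints):
  F(1) − F(−1) = -59/20 − (-11/20) = -12/5.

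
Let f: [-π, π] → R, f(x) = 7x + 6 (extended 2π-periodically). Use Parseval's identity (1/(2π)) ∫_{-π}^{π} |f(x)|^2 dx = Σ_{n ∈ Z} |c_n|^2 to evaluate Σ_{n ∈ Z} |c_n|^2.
Σ |c_n|^2 = 49π^2/3 + 36

Expand and integrate term by term over [-π, π]:
  ∫ (7x)^2 dx = 49·(2π^3/3); ∫ 2·7·(6)·x dx = 0 (odd integrand); ∫ 6^2 dx = 36·2π.
So (1/(2π)) ∫_{-π}^{π} (7x + 6)^2 dx = 49π^2/3 + 36 = 49π^2/3 + 36.
Parseval ⇒ Σ |c_n|^2 = 49π^2/3 + 36.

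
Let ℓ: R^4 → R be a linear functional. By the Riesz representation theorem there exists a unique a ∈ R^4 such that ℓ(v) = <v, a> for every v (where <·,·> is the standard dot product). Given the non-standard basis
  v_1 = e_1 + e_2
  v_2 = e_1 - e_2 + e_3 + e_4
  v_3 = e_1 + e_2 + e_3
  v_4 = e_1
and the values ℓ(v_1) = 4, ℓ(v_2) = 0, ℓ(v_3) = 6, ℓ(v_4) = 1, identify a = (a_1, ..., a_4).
a = (1, 3, 2, 0)

Write a = (a_1, ..., a_4) in the standard basis. For each basis vector v_i, ℓ(v_i) = <v_i, a> is a linear equation in the a_j's. Collect the n equations into a matrix system V a = ℓ, where row i of V is v_i (expressed in the standard basis). Since V is invertible (lower-triangular with 1s on the diagonal, up to permutation), solve by back-substitution:
  V =
[[1, 1, 0, 0],
 [1, -1, 1, 1],
 [1, 1, 1, 0],
 [1, 0, 0, 0]]
  V a = (4, 0, 6, 1)
Solving gives a = (1, 3, 2, 0).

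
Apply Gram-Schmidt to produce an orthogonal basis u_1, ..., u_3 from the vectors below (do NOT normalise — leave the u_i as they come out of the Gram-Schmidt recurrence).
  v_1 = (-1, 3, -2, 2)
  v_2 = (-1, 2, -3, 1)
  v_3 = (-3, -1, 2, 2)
Orthogonal basis:
  u_1 = (-1, 3, -2, 2)
  u_2 = (-1/6, -1/2, -4/3, -2/3)
  u_3 = (-16/5, -8/5, 2/5, 6/5)

Apply the Gram-Schmidt recurrence
  u_1 = v_1
  u_i = v_i − Σ_{j<i} ((v_i · u_j) / (u_j · u_j)) · u_j.

Step by step this gives:
  u_1 = (-1, 3, -2, 2)
  u_2 = (-1/6, -1/2, -4/3, -2/3)
  u_3 = (-16/5, -8/5, 2/5, 6/5)

Orthogonality check:
  u_2 · u_1 = 0 (should be 0)
  u_3 · u_1 = 0 (should be 0)
  u_3 · u_2 = 0 (should be 0)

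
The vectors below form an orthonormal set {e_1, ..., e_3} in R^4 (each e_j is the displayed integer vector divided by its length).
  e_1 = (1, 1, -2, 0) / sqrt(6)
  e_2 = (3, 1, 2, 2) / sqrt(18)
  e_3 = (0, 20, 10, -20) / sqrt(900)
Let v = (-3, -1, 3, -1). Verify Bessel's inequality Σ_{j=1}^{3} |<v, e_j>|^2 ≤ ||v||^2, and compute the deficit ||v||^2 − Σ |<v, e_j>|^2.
Σ |<v, e_j>|^2 = 59/3; ||v||^2 = 20; deficit = 1/3

Write each e_j = u_j / sqrt(<u_j, u_j>) where u_j is the displayed integer vector. Then <v, e_j> = <v, u_j> / sqrt(<u_j, u_j>), so |<v, e_j>|^2 = <v, u_j>^2 / <u_j, u_j>.
Coefficients: <v, e_1> = -10/sqrt(6), <v, e_2> = -6/sqrt(18), <v, e_3> = 30/sqrt(900).
Square and sum: Σ |<v, e_j>|^2 = 59/3.
Compute ||v||^2 = v·v = 20.
Deficit = 20 − 59/3 = 1/3 ≥ 0, confirming Bessel's inequality. (The deficit equals ||v − Σ <v,e_j> e_j||^2, the squared distance from v to span{e_j}.)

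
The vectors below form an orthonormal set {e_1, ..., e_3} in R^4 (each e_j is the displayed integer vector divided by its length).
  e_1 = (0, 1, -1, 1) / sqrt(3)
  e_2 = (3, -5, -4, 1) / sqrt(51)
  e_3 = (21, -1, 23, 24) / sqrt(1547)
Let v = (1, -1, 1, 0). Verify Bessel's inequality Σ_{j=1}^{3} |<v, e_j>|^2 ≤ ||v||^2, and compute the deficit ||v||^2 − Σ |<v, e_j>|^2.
Σ |<v, e_j>|^2 = 269/91; ||v||^2 = 3; deficit = 4/91

Write each e_j = u_j / sqrt(<u_j, u_j>) where u_j is the displayed integer vector. Then <v, e_j> = <v, u_j> / sqrt(<u_j, u_j>), so |<v, e_j>|^2 = <v, u_j>^2 / <u_j, u_j>.
Coefficients: <v, e_1> = -2/sqrt(3), <v, e_2> = 4/sqrt(51), <v, e_3> = 45/sqrt(1547).
Square and sum: Σ |<v, e_j>|^2 = 269/91.
Compute ||v||^2 = v·v = 3.
Deficit = 3 − 269/91 = 4/91 ≥ 0, confirming Bessel's inequality. (The deficit equals ||v − Σ <v,e_j> e_j||^2, the squared distance from v to span{e_j}.)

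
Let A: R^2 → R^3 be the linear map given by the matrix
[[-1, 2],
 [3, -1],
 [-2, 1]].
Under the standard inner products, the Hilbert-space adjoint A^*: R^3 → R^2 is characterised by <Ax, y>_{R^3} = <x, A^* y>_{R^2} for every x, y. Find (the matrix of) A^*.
A^* = A^T =
[[-1, 3, -2],
 [2, -1, 1]]

For real matrices with standard dot products, the defining identity <Ax, y> = <x, A^* y> gives (Ax)^T y = x^T (A^*) y, i.e. x^T A^T y = x^T (A^*) y. Since this holds for all x, y, we must have A^* = A^T. Therefore
A^* =
[[-1, 3, -2],
 [2, -1, 1]].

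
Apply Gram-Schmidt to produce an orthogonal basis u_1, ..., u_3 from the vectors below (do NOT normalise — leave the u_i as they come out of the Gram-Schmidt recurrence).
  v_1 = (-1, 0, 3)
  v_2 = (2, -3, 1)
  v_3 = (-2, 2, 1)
Orthogonal basis:
  u_1 = (-1, 0, 3)
  u_2 = (21/10, -3, 7/10)
  u_3 = (-9/139, -7/139, -3/139)

Apply the Gram-Schmidt recurrence
  u_1 = v_1
  u_i = v_i − Σ_{j<i} ((v_i · u_j) / (u_j · u_j)) · u_j.

Step by step this gives:
  u_1 = (-1, 0, 3)
  u_2 = (21/10, -3, 7/10)
  u_3 = (-9/139, -7/139, -3/139)

Orthogonality check:
  u_2 · u_1 = 0 (should be 0)
  u_3 · u_1 = 0 (should be 0)
  u_3 · u_2 = 0 (should be 0)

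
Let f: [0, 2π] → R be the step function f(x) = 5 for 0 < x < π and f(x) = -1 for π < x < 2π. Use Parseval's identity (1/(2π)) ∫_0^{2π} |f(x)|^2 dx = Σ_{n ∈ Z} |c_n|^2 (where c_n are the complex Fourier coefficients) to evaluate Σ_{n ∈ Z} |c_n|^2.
Σ |c_n|^2 = 13

Parseval equates the L^2 energy of f (normalised by 1/(2π)) with the ℓ^2 sum of its Fourier coefficients: (1/(2π)) ∫_0^{2π} |f|^2 = Σ |c_n|^2.
Compute the left side: (1/(2π)) [∫_0^π 5^2 dx + ∫_π^{2π} (-1)^2 dx] = (1/(2π)) · (25π + 1π) = (25 + 1)/2 = 13.
So Σ_{n ∈ Z} |c_n|^2 = 13.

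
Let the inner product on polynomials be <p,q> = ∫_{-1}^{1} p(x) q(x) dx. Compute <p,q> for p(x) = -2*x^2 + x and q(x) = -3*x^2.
<p,q> = 12/5

Expand the product: p(x)·q(x) = 6*x^4 - 3*x^3.
∫_{-1}^{1} of each monomial x^k gives [2/(k+1) if k even, 0 if k odd]. Integrating term-by-term (or equivalently evaluating the antiderivative F(x) = 6*x^5/5 - 3*x^4/4 at the endpoints):
  F(1) − F(−1) = 9/20 − (-39/20) = 12/5.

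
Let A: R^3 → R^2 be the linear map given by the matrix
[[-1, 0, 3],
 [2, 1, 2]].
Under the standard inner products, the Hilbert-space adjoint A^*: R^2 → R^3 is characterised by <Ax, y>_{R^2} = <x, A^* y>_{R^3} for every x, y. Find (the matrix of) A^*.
A^* = A^T =
[[-1, 2],
 [0, 1],
 [3, 2]]

For real matrices with standard dot products, the defining identity <Ax, y> = <x, A^* y> gives (Ax)^T y = x^T (A^*) y, i.e. x^T A^T y = x^T (A^*) y. Since this holds for all x, y, we must have A^* = A^T. Therefore
A^* =
[[-1, 2],
 [0, 1],
 [3, 2]].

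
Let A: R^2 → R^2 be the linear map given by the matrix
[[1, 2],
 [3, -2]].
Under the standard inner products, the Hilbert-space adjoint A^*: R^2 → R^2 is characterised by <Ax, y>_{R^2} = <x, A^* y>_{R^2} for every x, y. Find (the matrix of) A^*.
A^* = A^T =
[[1, 3],
 [2, -2]]

For real matrices with standard dot products, the defining identity <Ax, y> = <x, A^* y> gives (Ax)^T y = x^T (A^*) y, i.e. x^T A^T y = x^T (A^*) y. Since this holds for all x, y, we must have A^* = A^T. Therefore
A^* =
[[1, 3],
 [2, -2]].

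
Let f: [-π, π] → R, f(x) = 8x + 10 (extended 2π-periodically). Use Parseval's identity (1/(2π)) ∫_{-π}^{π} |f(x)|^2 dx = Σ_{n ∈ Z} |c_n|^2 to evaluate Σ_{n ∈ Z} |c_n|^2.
Σ |c_n|^2 = 64π^2/3 + 100

Expand and integrate term by term over [-π, π]:
  ∫ (8x)^2 dx = 64·(2π^3/3); ∫ 2·8·(10)·x dx = 0 (odd integrand); ∫ 10^2 dx = 100·2π.
So (1/(2π)) ∫_{-π}^{π} (8x + 10)^2 dx = 64π^2/3 + 100 = 64π^2/3 + 100.
Parseval ⇒ Σ |c_n|^2 = 64π^2/3 + 100.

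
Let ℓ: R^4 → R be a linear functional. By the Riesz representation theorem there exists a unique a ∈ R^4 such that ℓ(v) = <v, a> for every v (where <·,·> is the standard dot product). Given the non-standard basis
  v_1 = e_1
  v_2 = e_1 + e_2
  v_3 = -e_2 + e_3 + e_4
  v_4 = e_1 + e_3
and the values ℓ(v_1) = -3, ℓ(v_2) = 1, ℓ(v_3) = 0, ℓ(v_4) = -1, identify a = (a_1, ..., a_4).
a = (-3, 4, 2, 2)

Write a = (a_1, ..., a_4) in the standard basis. For each basis vector v_i, ℓ(v_i) = <v_i, a> is a linear equation in the a_j's. Collect the n equations into a matrix system V a = ℓ, where row i of V is v_i (expressed in the standard basis). Since V is invertible (lower-triangular with 1s on the diagonal, up to permutation), solve by back-substitution:
  V =
[[1, 0, 0, 0],
 [1, 1, 0, 0],
 [0, -1, 1, 1],
 [1, 0, 1, 0]]
  V a = (-3, 1, 0, -1)
Solving gives a = (-3, 4, 2, 2).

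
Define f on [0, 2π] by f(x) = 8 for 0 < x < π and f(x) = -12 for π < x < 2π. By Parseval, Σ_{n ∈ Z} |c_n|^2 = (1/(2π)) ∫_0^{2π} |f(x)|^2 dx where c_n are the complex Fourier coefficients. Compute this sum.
Σ |c_n|^2 = 104

Parseval equates the L^2 energy of f (normalised by 1/(2π)) with the ℓ^2 sum of its Fourier coefficients: (1/(2π)) ∫_0^{2π} |f|^2 = Σ |c_n|^2.
Compute the left side: (1/(2π)) [∫_0^π 8^2 dx + ∫_π^{2π} (-12)^2 dx] = (1/(2π)) · (64π + 144π) = (64 + 144)/2 = 104.
So Σ_{n ∈ Z} |c_n|^2 = 104.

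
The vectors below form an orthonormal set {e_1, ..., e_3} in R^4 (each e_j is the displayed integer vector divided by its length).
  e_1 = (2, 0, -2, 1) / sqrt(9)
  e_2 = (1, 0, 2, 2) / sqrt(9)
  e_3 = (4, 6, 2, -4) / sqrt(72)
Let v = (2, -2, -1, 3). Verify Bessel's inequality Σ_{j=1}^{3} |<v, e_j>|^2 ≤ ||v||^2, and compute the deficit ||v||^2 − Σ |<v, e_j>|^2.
Σ |<v, e_j>|^2 = 35/2; ||v||^2 = 18; deficit = 1/2

Write each e_j = u_j / sqrt(<u_j, u_j>) where u_j is the displayed integer vector. Then <v, e_j> = <v, u_j> / sqrt(<u_j, u_j>), so |<v, e_j>|^2 = <v, u_j>^2 / <u_j, u_j>.
Coefficients: <v, e_1> = 9/sqrt(9), <v, e_2> = 6/sqrt(9), <v, e_3> = -18/sqrt(72).
Square and sum: Σ |<v, e_j>|^2 = 35/2.
Compute ||v||^2 = v·v = 18.
Deficit = 18 − 35/2 = 1/2 ≥ 0, confirming Bessel's inequality. (The deficit equals ||v − Σ <v,e_j> e_j||^2, the squared distance from v to span{e_j}.)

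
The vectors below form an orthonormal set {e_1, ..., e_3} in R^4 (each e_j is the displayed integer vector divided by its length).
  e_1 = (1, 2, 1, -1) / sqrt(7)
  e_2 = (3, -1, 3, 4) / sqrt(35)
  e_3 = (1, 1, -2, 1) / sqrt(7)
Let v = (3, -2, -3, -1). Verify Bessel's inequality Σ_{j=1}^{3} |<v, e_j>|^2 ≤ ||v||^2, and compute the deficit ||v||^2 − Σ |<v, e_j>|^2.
Σ |<v, e_j>|^2 = 229/35; ||v||^2 = 23; deficit = 576/35

Write each e_j = u_j / sqrt(<u_j, u_j>) where u_j is the displayed integer vector. Then <v, e_j> = <v, u_j> / sqrt(<u_j, u_j>), so |<v, e_j>|^2 = <v, u_j>^2 / <u_j, u_j>.
Coefficients: <v, e_1> = -3/sqrt(7), <v, e_2> = -2/sqrt(35), <v, e_3> = 6/sqrt(7).
Square and sum: Σ |<v, e_j>|^2 = 229/35.
Compute ||v||^2 = v·v = 23.
Deficit = 23 − 229/35 = 576/35 ≥ 0, confirming Bessel's inequality. (The deficit equals ||v − Σ <v,e_j> e_j||^2, the squared distance from v to span{e_j}.)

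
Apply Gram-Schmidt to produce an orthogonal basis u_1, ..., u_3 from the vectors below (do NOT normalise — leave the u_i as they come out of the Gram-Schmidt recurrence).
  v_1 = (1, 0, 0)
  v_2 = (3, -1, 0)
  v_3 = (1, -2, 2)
Orthogonal basis:
  u_1 = (1, 0, 0)
  u_2 = (0, -1, 0)
  u_3 = (0, 0, 2)

Apply the Gram-Schmidt recurrence
  u_1 = v_1
  u_i = v_i − Σ_{j<i} ((v_i · u_j) / (u_j · u_j)) · u_j.

Step by step this gives:
  u_1 = (1, 0, 0)
  u_2 = (0, -1, 0)
  u_3 = (0, 0, 2)

Orthogonality check:
  u_2 · u_1 = 0 (should be 0)
  u_3 · u_1 = 0 (should be 0)
  u_3 · u_2 = 0 (should be 0)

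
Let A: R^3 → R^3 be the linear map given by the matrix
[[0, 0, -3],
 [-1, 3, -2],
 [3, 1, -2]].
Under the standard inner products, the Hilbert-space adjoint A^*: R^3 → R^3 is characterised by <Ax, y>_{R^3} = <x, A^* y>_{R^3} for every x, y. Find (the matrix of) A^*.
A^* = A^T =
[[0, -1, 3],
 [0, 3, 1],
 [-3, -2, -2]]

For real matrices with standard dot products, the defining identity <Ax, y> = <x, A^* y> gives (Ax)^T y = x^T (A^*) y, i.e. x^T A^T y = x^T (A^*) y. Since this holds for all x, y, we must have A^* = A^T. Therefore
A^* =
[[0, -1, 3],
 [0, 3, 1],
 [-3, -2, -2]].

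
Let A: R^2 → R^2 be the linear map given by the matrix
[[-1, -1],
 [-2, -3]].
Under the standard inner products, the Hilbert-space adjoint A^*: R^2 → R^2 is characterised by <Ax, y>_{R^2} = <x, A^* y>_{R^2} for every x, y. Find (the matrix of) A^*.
A^* = A^T =
[[-1, -2],
 [-1, -3]]

For real matrices with standard dot products, the defining identity <Ax, y> = <x, A^* y> gives (Ax)^T y = x^T (A^*) y, i.e. x^T A^T y = x^T (A^*) y. Since this holds for all x, y, we must have A^* = A^T. Therefore
A^* =
[[-1, -2],
 [-1, -3]].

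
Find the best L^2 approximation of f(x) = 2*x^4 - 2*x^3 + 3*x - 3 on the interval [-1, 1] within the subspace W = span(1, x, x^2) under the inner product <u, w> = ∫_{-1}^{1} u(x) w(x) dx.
g(x) = 12*x^2/7 + 9*x/5 - 111/35

The best approximation g ∈ W is the orthogonal projection of f onto W. Writing g = a_0 + a_1 x + a_2 x^2, the coefficients solve the normal equations G · a = b where
  G_{ij} = <φ_i, φ_j> and b_i = <f, φ_i>, with φ_0 = 1, φ_1 = x, φ_2 = x^2.
G =
  [2, 0, 2/3]
  [0, 2/3, 0]
  [2/3, 0, 2/5],
b = (-26/5, 6/5, -10/7).
Solving gives a_0 = -111/35, a_1 = 9/5, a_2 = 12/7, so
  g(x) = 12*x^2/7 + 9*x/5 - 111/35.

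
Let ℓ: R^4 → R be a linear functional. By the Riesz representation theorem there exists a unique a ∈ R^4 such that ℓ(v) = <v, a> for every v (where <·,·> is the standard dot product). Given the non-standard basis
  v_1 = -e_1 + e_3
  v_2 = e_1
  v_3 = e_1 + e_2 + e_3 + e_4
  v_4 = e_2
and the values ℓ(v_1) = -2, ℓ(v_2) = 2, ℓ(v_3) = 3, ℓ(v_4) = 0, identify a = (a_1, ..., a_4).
a = (2, 0, 0, 1)

Write a = (a_1, ..., a_4) in the standard basis. For each basis vector v_i, ℓ(v_i) = <v_i, a> is a linear equation in the a_j's. Collect the n equations into a matrix system V a = ℓ, where row i of V is v_i (expressed in the standard basis). Since V is invertible (lower-triangular with 1s on the diagonal, up to permutation), solve by back-substitution:
  V =
[[-1, 0, 1, 0],
 [1, 0, 0, 0],
 [1, 1, 1, 1],
 [0, 1, 0, 0]]
  V a = (-2, 2, 3, 0)
Solving gives a = (2, 0, 0, 1).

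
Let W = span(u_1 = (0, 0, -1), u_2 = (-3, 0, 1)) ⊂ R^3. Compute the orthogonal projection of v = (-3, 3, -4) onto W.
proj_W(v) = (-3, 0, -4)

Set up U = [u_1 | ... | u_2] ∈ R^(3×2). The projector onto W = col(U) is P = U (U^T U)^(-1) U^T.
Compute U^T U =
  [1, -1]
  [-1, 10],
and U^T v = (4, 5).
Solve U^T U · c = U^T v for the coefficients: c = (5, 1). The projection is proj_W(v) = U c.
Check: (v - proj_W(v)) · u_1 = 0  (should be 0).
Check: (v - proj_W(v)) · u_2 = 0  (should be 0).
Result: proj_W(v) = (-3, 0, -4).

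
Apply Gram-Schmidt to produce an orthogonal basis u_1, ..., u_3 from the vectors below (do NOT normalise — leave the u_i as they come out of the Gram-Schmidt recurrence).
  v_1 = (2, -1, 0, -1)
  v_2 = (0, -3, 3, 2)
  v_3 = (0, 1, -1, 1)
Orthogonal basis:
  u_1 = (2, -1, 0, -1)
  u_2 = (-1/3, -17/6, 3, 13/6)
  u_3 = (80/131, 25/131, -65/131, 135/131)

Apply the Gram-Schmidt recurrence
  u_1 = v_1
  u_i = v_i − Σ_{j<i} ((v_i · u_j) / (u_j · u_j)) · u_j.

Step by step this gives:
  u_1 = (2, -1, 0, -1)
  u_2 = (-1/3, -17/6, 3, 13/6)
  u_3 = (80/131, 25/131, -65/131, 135/131)

Orthogonality check:
  u_2 · u_1 = 0 (should be 0)
  u_3 · u_1 = 0 (should be 0)
  u_3 · u_2 = 0 (should be 0)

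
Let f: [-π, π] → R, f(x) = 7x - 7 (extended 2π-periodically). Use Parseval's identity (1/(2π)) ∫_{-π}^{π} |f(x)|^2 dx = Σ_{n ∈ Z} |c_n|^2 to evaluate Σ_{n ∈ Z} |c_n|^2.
Σ |c_n|^2 = 49π^2/3 + 49

Expand and integrate term by term over [-π, π]:
  ∫ (7x)^2 dx = 49·(2π^3/3); ∫ 2·7·(-7)·x dx = 0 (odd integrand); ∫ (-7)^2 dx = 49·2π.
So (1/(2π)) ∫_{-π}^{π} (7x - 7)^2 dx = 49π^2/3 + 49 = 49π^2/3 + 49.
Parseval ⇒ Σ |c_n|^2 = 49π^2/3 + 49.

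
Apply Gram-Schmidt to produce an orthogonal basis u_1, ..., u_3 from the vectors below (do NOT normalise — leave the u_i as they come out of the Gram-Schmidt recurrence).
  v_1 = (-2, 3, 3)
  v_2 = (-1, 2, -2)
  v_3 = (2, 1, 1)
Orthogonal basis:
  u_1 = (-2, 3, 3)
  u_2 = (-9/11, 19/11, -25/11)
  u_3 = (192/97, 112/97, 16/97)

Apply the Gram-Schmidt recurrence
  u_1 = v_1
  u_i = v_i − Σ_{j<i} ((v_i · u_j) / (u_j · u_j)) · u_j.

Step by step this gives:
  u_1 = (-2, 3, 3)
  u_2 = (-9/11, 19/11, -25/11)
  u_3 = (192/97, 112/97, 16/97)

Orthogonality check:
  u_2 · u_1 = 0 (should be 0)
  u_3 · u_1 = 0 (should be 0)
  u_3 · u_2 = 0 (should be 0)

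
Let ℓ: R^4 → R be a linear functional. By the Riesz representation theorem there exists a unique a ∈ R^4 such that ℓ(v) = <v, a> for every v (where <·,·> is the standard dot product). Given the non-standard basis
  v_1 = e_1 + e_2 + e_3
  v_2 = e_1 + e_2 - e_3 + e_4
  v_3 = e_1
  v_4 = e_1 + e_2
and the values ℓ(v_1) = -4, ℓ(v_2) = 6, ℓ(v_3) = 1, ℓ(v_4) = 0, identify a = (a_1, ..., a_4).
a = (1, -1, -4, 2)

Write a = (a_1, ..., a_4) in the standard basis. For each basis vector v_i, ℓ(v_i) = <v_i, a> is a linear equation in the a_j's. Collect the n equations into a matrix system V a = ℓ, where row i of V is v_i (expressed in the standard basis). Since V is invertible (lower-triangular with 1s on the diagonal, up to permutation), solve by back-substitution:
  V =
[[1, 1, 1, 0],
 [1, 1, -1, 1],
 [1, 0, 0, 0],
 [1, 1, 0, 0]]
  V a = (-4, 6, 1, 0)
Solving gives a = (1, -1, -4, 2).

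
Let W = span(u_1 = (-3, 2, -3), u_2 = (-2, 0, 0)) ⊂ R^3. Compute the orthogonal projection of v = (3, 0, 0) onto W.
proj_W(v) = (3, 0, 0)

Set up U = [u_1 | ... | u_2] ∈ R^(3×2). The projector onto W = col(U) is P = U (U^T U)^(-1) U^T.
Compute U^T U =
  [22, 6]
  [6, 4],
and U^T v = (-9, -6).
Solve U^T U · c = U^T v for the coefficients: c = (0, -3/2). The projection is proj_W(v) = U c.
Check: (v - proj_W(v)) · u_1 = 0  (should be 0).
Check: (v - proj_W(v)) · u_2 = 0  (should be 0).
Result: proj_W(v) = (3, 0, 0).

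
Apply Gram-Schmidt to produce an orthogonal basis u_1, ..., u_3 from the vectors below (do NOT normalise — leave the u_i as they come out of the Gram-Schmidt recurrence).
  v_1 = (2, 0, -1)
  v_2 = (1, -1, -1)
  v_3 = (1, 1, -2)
Orthogonal basis:
  u_1 = (2, 0, -1)
  u_2 = (-1/5, -1, -2/5)
  u_3 = (-2/3, 2/3, -4/3)

Apply the Gram-Schmidt recurrence
  u_1 = v_1
  u_i = v_i − Σ_{j<i} ((v_i · u_j) / (u_j · u_j)) · u_j.

Step by step this gives:
  u_1 = (2, 0, -1)
  u_2 = (-1/5, -1, -2/5)
  u_3 = (-2/3, 2/3, -4/3)

Orthogonality check:
  u_2 · u_1 = 0 (should be 0)
  u_3 · u_1 = 0 (should be 0)
  u_3 · u_2 = 0 (should be 0)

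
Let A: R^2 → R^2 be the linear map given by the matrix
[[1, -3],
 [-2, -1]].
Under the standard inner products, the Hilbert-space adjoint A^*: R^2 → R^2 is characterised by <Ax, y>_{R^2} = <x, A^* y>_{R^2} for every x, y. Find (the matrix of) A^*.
A^* = A^T =
[[1, -2],
 [-3, -1]]

For real matrices with standard dot products, the defining identity <Ax, y> = <x, A^* y> gives (Ax)^T y = x^T (A^*) y, i.e. x^T A^T y = x^T (A^*) y. Since this holds for all x, y, we must have A^* = A^T. Therefore
A^* =
[[1, -2],
 [-3, -1]].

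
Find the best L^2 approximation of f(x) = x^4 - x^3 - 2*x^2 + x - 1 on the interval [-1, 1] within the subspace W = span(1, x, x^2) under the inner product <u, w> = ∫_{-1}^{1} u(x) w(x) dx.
g(x) = -8*x^2/7 + 2*x/5 - 38/35

The best approximation g ∈ W is the orthogonal projection of f onto W. Writing g = a_0 + a_1 x + a_2 x^2, the coefficients solve the normal equations G · a = b where
  G_{ij} = <φ_i, φ_j> and b_i = <f, φ_i>, with φ_0 = 1, φ_1 = x, φ_2 = x^2.
G =
  [2, 0, 2/3]
  [0, 2/3, 0]
  [2/3, 0, 2/5],
b = (-44/15, 4/15, -124/105).
Solving gives a_0 = -38/35, a_1 = 2/5, a_2 = -8/7, so
  g(x) = -8*x^2/7 + 2*x/5 - 38/35.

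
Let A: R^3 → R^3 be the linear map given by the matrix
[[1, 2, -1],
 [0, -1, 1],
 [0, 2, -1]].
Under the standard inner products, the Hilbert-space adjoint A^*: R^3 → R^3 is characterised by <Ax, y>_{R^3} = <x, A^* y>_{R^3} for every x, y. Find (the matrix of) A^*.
A^* = A^T =
[[1, 0, 0],
 [2, -1, 2],
 [-1, 1, -1]]

For real matrices with standard dot products, the defining identity <Ax, y> = <x, A^* y> gives (Ax)^T y = x^T (A^*) y, i.e. x^T A^T y = x^T (A^*) y. Since this holds for all x, y, we must have A^* = A^T. Therefore
A^* =
[[1, 0, 0],
 [2, -1, 2],
 [-1, 1, -1]].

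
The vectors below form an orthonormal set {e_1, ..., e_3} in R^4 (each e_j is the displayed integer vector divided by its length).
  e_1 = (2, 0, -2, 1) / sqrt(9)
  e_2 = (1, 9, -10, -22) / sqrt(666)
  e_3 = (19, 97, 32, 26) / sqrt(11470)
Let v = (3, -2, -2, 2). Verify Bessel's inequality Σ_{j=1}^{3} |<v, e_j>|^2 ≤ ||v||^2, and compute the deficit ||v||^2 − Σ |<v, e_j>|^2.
Σ |<v, e_j>|^2 = 3134/155; ||v||^2 = 21; deficit = 121/155

Write each e_j = u_j / sqrt(<u_j, u_j>) where u_j is the displayed integer vector. Then <v, e_j> = <v, u_j> / sqrt(<u_j, u_j>), so |<v, e_j>|^2 = <v, u_j>^2 / <u_j, u_j>.
Coefficients: <v, e_1> = 12/sqrt(9), <v, e_2> = -39/sqrt(666), <v, e_3> = -149/sqrt(11470).
Square and sum: Σ |<v, e_j>|^2 = 3134/155.
Compute ||v||^2 = v·v = 21.
Deficit = 21 − 3134/155 = 121/155 ≥ 0, confirming Bessel's inequality. (The deficit equals ||v − Σ <v,e_j> e_j||^2, the squared distance from v to span{e_j}.)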